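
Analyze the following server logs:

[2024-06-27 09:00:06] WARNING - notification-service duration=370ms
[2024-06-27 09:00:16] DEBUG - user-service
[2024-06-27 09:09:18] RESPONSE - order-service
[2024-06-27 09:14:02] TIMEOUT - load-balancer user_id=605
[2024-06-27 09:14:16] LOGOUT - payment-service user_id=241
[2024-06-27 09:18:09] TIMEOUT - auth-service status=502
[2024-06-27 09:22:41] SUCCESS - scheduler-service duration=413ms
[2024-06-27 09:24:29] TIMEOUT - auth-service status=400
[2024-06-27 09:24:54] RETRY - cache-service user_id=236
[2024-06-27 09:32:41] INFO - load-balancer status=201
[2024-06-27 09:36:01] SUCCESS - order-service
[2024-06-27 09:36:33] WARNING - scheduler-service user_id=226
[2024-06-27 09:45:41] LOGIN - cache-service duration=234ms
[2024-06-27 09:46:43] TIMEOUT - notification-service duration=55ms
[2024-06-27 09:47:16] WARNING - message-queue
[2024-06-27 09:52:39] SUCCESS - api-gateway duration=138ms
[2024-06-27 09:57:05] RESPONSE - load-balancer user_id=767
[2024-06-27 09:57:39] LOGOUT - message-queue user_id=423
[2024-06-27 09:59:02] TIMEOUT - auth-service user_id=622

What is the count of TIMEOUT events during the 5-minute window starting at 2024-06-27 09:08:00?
0

To count events in the time window:

1. Window boundaries: 2024-06-27 09:08:00 to 2024-06-27 09:13:00
2. Filter for TIMEOUT events within this window
3. Count matching events: 0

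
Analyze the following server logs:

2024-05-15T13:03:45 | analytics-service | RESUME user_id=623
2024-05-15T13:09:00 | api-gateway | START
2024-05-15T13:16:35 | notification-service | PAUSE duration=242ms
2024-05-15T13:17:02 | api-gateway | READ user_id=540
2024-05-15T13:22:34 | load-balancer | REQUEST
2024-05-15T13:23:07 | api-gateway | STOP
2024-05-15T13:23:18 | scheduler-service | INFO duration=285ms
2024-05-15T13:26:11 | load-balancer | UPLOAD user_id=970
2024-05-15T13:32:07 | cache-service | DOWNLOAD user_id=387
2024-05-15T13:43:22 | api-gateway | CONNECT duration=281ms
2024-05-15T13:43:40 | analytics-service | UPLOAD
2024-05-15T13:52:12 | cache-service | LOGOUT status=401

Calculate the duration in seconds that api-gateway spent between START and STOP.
847

To calculate state duration:

1. Find START event for api-gateway: 2024-05-15T13:09:00
2. Find STOP event for api-gateway: 2024-05-15T13:23:07
3. Calculate duration: 2024-05-15T13:23:07 - 2024-05-15T13:09:00 = 847 seconds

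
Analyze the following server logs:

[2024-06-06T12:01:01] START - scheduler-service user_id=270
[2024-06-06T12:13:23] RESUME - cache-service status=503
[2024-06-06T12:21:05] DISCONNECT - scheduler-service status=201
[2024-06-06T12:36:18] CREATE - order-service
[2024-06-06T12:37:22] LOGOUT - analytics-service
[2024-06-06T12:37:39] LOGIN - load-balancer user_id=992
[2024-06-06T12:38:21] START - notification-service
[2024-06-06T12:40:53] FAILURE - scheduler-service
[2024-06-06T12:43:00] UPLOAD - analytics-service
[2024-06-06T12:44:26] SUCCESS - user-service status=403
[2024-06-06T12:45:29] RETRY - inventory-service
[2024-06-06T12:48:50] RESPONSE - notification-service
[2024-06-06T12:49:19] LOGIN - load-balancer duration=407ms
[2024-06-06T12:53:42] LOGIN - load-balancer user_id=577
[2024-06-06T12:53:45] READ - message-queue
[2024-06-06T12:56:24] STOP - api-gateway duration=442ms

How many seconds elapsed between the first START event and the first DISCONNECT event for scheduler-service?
1204

To find the time between events:

1. Locate the first START event for scheduler-service: 2024-06-06T12:01:01
2. Locate the first DISCONNECT event for scheduler-service: 2024-06-06T12:21:05
3. Calculate the difference: 2024-06-06T12:21:05 - 2024-06-06T12:01:01 = 1204 seconds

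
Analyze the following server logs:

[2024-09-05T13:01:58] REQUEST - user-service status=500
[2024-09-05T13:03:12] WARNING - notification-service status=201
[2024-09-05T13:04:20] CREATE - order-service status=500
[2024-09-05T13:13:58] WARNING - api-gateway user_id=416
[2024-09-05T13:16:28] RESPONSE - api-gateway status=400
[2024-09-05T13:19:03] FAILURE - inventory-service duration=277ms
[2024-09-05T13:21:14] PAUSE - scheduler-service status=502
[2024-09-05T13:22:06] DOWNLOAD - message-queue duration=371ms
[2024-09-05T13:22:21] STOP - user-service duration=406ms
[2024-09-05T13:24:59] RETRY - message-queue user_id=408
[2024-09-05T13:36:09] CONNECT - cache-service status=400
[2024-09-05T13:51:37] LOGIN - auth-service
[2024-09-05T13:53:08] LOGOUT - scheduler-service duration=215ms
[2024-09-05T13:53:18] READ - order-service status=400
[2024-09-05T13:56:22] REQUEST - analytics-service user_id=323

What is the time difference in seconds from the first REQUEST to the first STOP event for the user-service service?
1223

To find the time between events:

1. Locate the first REQUEST event for user-service: 2024-09-05T13:01:58
2. Locate the first STOP event for user-service: 2024-09-05T13:22:21
3. Calculate the difference: 2024-09-05T13:22:21 - 2024-09-05T13:01:58 = 1223 seconds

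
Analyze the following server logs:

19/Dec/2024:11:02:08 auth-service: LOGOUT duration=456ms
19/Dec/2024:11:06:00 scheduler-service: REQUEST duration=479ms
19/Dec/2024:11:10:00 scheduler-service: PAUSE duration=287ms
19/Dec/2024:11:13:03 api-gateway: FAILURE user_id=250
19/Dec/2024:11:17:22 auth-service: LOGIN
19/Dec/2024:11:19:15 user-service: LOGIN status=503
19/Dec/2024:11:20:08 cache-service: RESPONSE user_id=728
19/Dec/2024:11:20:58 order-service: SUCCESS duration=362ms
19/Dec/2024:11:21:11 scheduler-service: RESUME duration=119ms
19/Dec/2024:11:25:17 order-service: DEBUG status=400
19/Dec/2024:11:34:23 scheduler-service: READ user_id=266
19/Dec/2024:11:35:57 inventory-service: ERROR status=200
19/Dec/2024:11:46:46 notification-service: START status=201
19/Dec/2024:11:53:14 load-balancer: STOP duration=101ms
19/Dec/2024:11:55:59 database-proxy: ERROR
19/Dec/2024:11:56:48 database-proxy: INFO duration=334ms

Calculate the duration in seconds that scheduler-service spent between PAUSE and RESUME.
671

To calculate state duration:

1. Find PAUSE event for scheduler-service: 19/Dec/2024:11:10:00
2. Find RESUME event for scheduler-service: 19/Dec/2024:11:21:11
3. Calculate duration: 19/Dec/2024:11:21:11 - 19/Dec/2024:11:10:00 = 671 seconds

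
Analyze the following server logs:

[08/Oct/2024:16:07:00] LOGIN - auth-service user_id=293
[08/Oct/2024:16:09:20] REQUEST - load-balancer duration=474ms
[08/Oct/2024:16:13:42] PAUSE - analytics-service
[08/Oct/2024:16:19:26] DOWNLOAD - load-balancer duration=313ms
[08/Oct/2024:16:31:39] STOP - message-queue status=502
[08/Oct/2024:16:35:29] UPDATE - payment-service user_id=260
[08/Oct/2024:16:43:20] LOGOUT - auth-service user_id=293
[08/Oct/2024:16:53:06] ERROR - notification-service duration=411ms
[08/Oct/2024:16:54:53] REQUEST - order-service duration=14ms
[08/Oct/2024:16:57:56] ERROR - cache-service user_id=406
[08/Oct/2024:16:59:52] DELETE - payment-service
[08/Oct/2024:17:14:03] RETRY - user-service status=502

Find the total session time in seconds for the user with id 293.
2180

To calculate session duration:

1. Find LOGIN event for user_id=293: 08/Oct/2024:16:07:00
2. Find LOGOUT event for user_id=293: 08/Oct/2024:16:43:20
3. Session duration: 08/Oct/2024:16:43:20 - 08/Oct/2024:16:07:00 = 2180 seconds (36 minutes)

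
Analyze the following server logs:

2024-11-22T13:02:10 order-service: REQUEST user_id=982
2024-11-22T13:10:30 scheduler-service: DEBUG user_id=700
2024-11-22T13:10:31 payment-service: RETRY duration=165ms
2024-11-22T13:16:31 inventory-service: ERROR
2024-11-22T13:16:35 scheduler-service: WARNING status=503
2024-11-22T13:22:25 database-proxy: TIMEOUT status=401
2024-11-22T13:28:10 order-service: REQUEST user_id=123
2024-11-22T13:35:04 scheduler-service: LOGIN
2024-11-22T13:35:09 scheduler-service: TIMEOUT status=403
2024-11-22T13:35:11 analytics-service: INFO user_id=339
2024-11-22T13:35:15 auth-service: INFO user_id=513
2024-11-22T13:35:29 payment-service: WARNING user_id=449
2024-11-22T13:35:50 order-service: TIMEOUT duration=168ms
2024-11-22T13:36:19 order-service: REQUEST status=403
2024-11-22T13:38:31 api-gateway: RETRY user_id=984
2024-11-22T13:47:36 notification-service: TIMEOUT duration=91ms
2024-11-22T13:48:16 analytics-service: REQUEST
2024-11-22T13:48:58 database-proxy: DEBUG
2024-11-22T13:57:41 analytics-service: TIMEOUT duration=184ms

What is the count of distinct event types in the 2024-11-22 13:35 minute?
4

To count unique event types:

1. Filter events in the minute starting at 2024-11-22 13:35
2. Extract event types from matching entries
3. Count unique types: 4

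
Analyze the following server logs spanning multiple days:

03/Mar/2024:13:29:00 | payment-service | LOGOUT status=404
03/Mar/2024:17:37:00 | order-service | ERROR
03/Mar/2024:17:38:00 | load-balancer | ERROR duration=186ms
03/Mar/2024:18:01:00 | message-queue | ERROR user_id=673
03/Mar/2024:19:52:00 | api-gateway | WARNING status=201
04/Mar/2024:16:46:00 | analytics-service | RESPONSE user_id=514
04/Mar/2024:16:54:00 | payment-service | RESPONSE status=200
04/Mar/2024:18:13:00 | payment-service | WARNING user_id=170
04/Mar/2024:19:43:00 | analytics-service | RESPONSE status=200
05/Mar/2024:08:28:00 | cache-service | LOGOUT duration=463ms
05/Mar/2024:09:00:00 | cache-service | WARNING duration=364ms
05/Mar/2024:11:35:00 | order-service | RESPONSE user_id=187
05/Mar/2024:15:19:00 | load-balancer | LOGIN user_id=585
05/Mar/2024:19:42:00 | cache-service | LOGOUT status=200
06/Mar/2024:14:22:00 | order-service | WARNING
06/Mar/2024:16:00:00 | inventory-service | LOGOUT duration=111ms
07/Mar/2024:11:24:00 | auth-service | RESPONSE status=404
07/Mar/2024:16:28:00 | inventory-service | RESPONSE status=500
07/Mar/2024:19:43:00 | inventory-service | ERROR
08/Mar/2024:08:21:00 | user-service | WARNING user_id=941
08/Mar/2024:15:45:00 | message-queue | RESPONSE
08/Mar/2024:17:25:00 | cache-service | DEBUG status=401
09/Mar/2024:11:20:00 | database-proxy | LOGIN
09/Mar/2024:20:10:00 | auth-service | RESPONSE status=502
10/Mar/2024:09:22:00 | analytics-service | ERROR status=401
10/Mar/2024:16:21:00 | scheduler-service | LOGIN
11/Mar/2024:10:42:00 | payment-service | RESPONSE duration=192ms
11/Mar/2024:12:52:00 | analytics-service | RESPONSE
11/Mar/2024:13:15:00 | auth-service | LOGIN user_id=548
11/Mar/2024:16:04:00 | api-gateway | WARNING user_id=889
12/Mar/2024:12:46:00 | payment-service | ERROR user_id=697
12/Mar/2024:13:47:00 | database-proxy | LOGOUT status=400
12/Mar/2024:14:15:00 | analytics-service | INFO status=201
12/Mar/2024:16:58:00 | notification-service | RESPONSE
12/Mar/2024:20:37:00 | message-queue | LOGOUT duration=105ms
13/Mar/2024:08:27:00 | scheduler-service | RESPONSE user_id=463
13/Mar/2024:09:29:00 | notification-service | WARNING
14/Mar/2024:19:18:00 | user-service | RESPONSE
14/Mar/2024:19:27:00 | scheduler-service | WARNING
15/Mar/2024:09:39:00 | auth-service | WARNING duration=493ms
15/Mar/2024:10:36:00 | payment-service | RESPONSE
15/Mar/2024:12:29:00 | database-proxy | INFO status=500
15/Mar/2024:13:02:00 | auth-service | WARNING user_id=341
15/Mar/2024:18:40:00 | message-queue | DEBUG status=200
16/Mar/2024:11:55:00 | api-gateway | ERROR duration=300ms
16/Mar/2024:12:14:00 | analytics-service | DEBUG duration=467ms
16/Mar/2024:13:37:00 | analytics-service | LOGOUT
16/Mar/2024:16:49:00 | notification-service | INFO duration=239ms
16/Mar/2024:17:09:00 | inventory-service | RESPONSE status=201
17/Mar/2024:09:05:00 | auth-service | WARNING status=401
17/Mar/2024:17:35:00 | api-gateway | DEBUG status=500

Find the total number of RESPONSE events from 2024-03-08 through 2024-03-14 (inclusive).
7

To filter by date range:

1. Date range: 2024-03-08 through 2024-03-14, both dates inclusive
2. Filter for RESPONSE events whose date falls in this range
3. Count matching events: 7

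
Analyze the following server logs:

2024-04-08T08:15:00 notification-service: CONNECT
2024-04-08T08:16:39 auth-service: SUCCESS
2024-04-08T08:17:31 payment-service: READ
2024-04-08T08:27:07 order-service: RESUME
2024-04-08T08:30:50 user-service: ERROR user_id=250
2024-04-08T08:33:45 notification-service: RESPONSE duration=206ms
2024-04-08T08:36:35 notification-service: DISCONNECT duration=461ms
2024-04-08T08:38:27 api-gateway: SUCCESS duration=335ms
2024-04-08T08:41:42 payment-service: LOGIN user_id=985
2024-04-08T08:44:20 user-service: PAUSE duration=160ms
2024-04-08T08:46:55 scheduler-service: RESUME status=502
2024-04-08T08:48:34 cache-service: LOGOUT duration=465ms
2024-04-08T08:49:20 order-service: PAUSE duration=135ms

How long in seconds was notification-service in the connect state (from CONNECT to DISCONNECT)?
1295

To calculate state duration:

1. Find CONNECT event for notification-service: 2024-04-08T08:15:00
2. Find DISCONNECT event for notification-service: 2024-04-08T08:36:35
3. Calculate duration: 2024-04-08T08:36:35 - 2024-04-08T08:15:00 = 1295 seconds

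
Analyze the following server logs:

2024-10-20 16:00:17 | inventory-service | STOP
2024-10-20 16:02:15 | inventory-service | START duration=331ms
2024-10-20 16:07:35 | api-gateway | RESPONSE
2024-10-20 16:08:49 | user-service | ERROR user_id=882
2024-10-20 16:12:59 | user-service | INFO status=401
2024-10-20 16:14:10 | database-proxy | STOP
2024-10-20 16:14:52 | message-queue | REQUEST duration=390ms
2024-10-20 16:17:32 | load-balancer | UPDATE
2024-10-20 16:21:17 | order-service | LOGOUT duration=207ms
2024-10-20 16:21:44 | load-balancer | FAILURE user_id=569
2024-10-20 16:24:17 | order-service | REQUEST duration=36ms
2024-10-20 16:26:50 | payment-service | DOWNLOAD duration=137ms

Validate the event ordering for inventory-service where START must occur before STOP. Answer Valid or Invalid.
Invalid

To validate ordering:

1. Required order: START → STOP
2. Rule: START must occur before STOP
3. Check actual order of events for inventory-service
4. Result: Invalid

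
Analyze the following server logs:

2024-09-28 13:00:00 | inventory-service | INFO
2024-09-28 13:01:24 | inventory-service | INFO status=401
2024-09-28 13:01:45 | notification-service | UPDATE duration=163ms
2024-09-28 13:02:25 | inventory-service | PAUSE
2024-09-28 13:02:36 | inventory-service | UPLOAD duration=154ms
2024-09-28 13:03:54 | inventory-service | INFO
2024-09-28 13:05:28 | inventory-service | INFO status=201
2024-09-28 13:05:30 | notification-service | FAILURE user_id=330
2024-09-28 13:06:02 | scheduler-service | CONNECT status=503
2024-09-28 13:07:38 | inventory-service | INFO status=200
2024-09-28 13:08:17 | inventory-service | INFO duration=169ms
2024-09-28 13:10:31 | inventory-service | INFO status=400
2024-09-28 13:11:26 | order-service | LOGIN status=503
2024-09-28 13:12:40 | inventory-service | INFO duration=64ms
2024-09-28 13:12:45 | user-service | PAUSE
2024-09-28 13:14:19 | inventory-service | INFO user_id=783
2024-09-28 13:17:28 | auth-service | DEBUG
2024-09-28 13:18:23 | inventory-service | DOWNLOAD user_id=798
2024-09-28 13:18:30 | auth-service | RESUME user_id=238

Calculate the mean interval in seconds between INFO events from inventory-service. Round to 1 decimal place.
107.4

To calculate average interval:

1. Find all INFO events for inventory-service in order
2. Calculate time gaps between consecutive events
3. Compute mean of gaps: 859 / 8 = 107.4 seconds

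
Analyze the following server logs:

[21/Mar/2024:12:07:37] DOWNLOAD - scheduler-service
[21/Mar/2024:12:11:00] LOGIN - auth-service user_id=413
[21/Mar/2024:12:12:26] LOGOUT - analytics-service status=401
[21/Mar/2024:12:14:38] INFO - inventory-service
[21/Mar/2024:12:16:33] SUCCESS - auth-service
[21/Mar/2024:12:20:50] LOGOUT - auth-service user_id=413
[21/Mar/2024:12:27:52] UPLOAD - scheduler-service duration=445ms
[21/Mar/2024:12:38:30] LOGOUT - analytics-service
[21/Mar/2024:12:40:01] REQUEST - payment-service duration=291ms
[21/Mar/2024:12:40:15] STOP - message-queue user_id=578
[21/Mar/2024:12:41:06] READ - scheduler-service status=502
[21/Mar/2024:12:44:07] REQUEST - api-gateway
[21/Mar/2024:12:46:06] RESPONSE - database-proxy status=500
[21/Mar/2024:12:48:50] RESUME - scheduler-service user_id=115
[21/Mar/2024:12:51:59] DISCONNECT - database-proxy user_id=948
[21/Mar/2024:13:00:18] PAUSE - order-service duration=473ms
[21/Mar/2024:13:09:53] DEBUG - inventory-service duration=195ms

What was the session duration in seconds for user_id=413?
590

To calculate session duration:

1. Find LOGIN event for user_id=413: 21/Mar/2024:12:11:00
2. Find LOGOUT event for user_id=413: 21/Mar/2024:12:20:50
3. Session duration: 21/Mar/2024:12:20:50 - 21/Mar/2024:12:11:00 = 590 seconds (9 minutes)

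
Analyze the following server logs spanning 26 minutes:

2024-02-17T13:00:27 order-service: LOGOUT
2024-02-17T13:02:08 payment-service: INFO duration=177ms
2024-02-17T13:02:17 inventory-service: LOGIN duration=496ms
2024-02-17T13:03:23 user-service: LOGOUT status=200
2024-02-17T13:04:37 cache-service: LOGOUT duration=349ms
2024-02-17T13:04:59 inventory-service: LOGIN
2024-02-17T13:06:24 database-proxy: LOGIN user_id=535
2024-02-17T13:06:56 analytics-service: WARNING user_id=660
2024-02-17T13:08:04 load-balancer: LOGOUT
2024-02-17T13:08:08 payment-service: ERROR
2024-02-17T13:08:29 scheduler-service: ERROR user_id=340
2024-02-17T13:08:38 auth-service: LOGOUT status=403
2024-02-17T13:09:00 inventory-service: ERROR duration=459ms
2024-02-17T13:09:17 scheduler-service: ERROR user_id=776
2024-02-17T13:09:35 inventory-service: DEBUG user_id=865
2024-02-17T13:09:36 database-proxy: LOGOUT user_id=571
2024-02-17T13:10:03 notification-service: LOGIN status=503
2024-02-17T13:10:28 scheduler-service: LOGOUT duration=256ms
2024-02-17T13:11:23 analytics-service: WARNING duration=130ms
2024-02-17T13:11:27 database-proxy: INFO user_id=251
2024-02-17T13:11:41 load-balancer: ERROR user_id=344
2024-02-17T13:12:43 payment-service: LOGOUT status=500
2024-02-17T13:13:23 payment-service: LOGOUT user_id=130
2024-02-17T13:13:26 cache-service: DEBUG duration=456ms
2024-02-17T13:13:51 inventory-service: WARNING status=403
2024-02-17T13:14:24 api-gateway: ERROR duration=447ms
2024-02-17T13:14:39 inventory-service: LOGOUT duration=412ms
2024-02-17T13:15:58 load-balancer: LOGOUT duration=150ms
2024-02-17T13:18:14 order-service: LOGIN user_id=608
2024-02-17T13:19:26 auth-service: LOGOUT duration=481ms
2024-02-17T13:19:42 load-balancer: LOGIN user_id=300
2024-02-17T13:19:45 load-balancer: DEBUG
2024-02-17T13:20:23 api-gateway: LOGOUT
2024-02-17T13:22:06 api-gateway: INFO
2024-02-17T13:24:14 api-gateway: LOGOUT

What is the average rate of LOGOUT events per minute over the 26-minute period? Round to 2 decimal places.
0.54

To calculate the rate:

1. Count total LOGOUT events: 14
2. Total time period: 26 minutes
3. Rate = 14 / 26 = 0.54 events per minute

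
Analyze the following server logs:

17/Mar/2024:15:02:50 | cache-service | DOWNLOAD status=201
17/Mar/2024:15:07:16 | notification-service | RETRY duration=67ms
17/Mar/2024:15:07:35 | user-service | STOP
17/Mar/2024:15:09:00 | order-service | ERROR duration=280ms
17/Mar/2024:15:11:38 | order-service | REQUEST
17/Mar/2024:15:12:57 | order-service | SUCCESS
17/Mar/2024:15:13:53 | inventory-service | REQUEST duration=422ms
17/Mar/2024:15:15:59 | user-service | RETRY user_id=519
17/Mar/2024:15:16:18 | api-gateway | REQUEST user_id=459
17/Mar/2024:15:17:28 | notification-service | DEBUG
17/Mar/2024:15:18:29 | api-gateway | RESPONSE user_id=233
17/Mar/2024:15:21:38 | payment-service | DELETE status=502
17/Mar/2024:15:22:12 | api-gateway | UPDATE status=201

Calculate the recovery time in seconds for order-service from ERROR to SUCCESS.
237

To calculate recovery time:

1. Find ERROR event for order-service: 17/Mar/2024:15:09:00
2. Find next SUCCESS event for order-service: 17/Mar/2024:15:12:57
3. Recovery time: 17/Mar/2024:15:12:57 - 17/Mar/2024:15:09:00 = 237 seconds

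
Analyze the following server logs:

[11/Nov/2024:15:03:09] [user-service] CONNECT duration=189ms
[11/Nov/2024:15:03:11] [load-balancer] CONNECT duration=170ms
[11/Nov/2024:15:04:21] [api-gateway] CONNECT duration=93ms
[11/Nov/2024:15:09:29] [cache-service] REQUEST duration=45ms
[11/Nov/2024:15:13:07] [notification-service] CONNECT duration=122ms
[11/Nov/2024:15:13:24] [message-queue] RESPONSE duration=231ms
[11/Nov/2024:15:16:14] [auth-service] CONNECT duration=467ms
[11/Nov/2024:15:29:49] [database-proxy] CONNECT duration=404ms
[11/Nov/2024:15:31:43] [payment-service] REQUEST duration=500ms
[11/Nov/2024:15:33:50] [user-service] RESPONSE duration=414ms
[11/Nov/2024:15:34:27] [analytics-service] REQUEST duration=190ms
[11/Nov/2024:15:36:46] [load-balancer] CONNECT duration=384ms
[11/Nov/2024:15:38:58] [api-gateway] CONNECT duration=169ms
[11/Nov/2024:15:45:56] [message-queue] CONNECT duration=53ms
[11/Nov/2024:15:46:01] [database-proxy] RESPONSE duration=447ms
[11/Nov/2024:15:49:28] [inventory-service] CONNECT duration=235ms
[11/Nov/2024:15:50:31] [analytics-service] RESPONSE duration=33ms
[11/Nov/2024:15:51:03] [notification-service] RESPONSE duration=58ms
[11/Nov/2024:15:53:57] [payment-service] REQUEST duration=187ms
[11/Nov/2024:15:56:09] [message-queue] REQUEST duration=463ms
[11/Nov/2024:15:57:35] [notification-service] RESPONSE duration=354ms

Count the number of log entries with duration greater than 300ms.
8

To count timeouts:

1. Threshold: 300ms
2. Extract duration from each log entry
3. Count entries where duration > 300
4. Timeout count: 8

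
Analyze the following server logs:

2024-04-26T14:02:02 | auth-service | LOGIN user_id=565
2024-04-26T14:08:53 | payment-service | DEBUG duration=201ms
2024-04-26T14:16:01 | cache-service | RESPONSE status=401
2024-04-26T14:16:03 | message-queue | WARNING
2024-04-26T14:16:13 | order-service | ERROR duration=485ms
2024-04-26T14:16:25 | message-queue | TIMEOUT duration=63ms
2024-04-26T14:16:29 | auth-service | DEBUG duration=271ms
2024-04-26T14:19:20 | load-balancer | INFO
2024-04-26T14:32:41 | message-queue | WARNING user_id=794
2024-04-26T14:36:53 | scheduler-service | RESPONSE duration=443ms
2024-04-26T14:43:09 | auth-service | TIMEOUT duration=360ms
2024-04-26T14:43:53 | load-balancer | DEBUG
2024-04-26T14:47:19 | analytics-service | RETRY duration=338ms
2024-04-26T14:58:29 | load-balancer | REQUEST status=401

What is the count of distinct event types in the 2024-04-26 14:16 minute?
5

To count unique event types:

1. Filter events in the minute starting at 2024-04-26 14:16
2. Extract event types from matching entries
3. Count unique types: 5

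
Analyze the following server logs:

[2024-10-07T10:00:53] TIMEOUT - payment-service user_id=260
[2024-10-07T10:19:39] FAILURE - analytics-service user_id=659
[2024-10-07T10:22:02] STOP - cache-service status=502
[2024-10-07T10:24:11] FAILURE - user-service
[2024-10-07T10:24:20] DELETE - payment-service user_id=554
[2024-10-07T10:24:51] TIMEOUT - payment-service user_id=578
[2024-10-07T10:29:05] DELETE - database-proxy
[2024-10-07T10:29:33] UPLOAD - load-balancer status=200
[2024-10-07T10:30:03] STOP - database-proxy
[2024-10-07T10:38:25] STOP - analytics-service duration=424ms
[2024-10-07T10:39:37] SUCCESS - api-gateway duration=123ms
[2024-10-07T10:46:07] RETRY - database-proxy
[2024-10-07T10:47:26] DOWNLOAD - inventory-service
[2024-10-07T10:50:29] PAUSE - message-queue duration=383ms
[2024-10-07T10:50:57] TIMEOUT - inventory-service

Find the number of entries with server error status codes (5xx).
1

To find matching entries:

1. Pattern to match: server error status codes (5xx)
2. Scan each log entry for the pattern
3. Count matches: 1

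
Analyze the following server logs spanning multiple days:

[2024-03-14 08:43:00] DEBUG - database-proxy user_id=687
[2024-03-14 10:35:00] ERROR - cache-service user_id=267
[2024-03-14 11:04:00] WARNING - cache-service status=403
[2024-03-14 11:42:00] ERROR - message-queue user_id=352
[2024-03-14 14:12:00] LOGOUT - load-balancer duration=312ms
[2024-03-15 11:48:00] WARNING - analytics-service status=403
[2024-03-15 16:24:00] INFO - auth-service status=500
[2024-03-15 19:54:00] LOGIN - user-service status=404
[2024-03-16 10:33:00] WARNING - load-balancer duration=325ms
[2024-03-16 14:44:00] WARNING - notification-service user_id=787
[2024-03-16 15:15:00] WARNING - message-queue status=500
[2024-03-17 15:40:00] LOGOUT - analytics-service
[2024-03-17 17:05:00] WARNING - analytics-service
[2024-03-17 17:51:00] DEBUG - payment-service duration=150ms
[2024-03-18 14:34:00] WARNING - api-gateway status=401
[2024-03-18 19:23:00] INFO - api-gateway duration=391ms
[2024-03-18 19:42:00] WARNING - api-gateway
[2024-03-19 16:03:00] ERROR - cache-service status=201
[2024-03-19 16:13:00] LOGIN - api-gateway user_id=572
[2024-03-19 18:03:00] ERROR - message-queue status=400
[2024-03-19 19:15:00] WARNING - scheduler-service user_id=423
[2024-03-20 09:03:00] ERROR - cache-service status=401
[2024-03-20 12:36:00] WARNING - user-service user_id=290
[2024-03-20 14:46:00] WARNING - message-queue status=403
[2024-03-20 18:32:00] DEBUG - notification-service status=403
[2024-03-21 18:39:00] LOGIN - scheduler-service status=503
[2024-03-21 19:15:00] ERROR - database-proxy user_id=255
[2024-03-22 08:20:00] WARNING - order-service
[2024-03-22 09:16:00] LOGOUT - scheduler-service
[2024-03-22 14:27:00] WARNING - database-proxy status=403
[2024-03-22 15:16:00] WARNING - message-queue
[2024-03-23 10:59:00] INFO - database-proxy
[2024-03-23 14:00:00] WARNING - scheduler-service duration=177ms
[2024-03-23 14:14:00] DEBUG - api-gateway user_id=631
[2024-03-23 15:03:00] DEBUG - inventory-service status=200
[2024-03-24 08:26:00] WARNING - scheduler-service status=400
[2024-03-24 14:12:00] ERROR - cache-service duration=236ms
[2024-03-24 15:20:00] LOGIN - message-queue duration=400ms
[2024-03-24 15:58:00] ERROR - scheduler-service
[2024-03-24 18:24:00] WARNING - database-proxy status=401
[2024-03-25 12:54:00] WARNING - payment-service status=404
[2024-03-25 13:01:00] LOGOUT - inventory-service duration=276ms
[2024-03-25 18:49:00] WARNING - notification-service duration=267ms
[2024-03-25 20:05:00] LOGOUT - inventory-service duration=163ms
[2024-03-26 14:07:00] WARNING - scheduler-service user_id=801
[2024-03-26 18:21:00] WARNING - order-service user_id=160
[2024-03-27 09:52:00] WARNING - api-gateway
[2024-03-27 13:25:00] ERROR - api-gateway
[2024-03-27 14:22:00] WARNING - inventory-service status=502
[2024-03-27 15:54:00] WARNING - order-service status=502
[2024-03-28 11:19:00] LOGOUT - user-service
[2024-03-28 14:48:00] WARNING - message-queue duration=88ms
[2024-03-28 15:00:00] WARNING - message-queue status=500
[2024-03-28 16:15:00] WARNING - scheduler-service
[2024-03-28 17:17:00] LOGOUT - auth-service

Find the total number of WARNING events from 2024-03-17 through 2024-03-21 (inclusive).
6

To filter by date range:

1. Date range: 2024-03-17 through 2024-03-21, both dates inclusive
2. Filter for WARNING events whose date falls in this range
3. Count matching events: 6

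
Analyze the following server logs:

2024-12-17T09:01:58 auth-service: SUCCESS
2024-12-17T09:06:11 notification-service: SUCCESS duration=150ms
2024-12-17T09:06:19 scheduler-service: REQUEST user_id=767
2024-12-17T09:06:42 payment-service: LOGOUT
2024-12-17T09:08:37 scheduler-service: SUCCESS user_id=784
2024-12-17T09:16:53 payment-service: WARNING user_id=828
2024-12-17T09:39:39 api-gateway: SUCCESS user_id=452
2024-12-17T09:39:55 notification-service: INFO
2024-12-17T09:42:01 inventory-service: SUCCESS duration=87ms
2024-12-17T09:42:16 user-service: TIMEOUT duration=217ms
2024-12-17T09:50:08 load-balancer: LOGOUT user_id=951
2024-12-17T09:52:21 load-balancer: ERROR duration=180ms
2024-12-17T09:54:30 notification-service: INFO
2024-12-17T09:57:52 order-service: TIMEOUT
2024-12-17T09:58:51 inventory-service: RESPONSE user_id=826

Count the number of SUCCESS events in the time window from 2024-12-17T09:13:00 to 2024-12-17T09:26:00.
0

To count events in the time window:

1. Window boundaries: 2024-12-17T09:13:00 to 2024-12-17T09:26:00
2. Filter for SUCCESS events within this window
3. Count matching events: 0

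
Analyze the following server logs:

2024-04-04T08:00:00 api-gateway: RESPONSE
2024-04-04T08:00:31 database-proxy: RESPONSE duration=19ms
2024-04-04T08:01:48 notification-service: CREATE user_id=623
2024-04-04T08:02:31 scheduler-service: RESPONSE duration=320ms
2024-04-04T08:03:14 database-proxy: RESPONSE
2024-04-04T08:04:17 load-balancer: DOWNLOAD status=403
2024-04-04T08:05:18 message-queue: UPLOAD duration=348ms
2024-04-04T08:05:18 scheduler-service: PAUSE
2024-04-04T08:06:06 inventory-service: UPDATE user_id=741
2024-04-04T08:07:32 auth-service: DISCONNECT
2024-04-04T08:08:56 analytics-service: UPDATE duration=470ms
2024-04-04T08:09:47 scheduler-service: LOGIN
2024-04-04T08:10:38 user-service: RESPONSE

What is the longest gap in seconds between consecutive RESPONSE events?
444

To find the longest gap:

1. Extract all RESPONSE events in chronological order
2. Calculate time differences between consecutive events
3. Find the maximum difference
4. Longest gap: 444 seconds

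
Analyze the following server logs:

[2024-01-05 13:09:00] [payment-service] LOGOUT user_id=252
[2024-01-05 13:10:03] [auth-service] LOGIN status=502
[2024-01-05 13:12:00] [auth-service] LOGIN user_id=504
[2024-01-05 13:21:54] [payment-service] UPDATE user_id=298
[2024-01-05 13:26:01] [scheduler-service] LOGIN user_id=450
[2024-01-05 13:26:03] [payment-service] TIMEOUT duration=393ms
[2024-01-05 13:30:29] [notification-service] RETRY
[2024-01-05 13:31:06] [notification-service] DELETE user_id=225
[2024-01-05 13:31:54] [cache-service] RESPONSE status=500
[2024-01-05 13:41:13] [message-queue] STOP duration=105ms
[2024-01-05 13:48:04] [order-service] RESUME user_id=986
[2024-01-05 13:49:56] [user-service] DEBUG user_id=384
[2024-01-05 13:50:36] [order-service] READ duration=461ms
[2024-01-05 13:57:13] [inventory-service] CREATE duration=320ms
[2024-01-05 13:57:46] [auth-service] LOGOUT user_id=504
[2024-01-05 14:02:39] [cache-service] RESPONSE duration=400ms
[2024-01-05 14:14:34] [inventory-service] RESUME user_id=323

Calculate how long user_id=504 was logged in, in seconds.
2746

To calculate session duration:

1. Find LOGIN event for user_id=504: 2024-01-05 13:12:00
2. Find LOGOUT event for user_id=504: 2024-01-05 13:57:46
3. Session duration: 2024-01-05 13:57:46 - 2024-01-05 13:12:00 = 2746 seconds (45 minutes)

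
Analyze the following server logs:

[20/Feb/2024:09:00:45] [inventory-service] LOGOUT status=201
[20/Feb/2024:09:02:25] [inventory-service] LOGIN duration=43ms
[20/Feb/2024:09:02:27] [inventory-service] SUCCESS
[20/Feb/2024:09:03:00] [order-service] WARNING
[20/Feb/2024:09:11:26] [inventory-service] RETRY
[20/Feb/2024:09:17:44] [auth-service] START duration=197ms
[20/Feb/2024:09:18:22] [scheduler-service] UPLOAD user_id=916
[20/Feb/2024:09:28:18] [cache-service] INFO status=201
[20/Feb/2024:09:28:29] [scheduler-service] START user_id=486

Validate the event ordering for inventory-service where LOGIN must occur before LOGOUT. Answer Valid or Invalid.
Invalid

To validate ordering:

1. Required order: LOGIN → LOGOUT
2. Rule: LOGIN must occur before LOGOUT
3. Check actual order of events for inventory-service
4. Result: Invalid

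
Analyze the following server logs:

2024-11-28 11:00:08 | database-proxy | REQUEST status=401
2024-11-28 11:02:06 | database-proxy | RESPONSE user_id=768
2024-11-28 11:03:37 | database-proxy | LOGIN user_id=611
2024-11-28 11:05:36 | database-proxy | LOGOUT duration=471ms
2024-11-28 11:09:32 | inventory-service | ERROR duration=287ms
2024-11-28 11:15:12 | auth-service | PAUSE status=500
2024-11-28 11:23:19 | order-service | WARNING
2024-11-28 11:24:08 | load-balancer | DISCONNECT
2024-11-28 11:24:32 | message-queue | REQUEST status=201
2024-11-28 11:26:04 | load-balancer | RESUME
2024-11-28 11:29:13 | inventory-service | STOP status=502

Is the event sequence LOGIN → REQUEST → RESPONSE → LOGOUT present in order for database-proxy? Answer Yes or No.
No

To verify sequence order:

1. Find all events in sequence LOGIN → REQUEST → RESPONSE → LOGOUT for database-proxy
2. Extract their timestamps
3. Check if timestamps are in ascending order
4. Result: No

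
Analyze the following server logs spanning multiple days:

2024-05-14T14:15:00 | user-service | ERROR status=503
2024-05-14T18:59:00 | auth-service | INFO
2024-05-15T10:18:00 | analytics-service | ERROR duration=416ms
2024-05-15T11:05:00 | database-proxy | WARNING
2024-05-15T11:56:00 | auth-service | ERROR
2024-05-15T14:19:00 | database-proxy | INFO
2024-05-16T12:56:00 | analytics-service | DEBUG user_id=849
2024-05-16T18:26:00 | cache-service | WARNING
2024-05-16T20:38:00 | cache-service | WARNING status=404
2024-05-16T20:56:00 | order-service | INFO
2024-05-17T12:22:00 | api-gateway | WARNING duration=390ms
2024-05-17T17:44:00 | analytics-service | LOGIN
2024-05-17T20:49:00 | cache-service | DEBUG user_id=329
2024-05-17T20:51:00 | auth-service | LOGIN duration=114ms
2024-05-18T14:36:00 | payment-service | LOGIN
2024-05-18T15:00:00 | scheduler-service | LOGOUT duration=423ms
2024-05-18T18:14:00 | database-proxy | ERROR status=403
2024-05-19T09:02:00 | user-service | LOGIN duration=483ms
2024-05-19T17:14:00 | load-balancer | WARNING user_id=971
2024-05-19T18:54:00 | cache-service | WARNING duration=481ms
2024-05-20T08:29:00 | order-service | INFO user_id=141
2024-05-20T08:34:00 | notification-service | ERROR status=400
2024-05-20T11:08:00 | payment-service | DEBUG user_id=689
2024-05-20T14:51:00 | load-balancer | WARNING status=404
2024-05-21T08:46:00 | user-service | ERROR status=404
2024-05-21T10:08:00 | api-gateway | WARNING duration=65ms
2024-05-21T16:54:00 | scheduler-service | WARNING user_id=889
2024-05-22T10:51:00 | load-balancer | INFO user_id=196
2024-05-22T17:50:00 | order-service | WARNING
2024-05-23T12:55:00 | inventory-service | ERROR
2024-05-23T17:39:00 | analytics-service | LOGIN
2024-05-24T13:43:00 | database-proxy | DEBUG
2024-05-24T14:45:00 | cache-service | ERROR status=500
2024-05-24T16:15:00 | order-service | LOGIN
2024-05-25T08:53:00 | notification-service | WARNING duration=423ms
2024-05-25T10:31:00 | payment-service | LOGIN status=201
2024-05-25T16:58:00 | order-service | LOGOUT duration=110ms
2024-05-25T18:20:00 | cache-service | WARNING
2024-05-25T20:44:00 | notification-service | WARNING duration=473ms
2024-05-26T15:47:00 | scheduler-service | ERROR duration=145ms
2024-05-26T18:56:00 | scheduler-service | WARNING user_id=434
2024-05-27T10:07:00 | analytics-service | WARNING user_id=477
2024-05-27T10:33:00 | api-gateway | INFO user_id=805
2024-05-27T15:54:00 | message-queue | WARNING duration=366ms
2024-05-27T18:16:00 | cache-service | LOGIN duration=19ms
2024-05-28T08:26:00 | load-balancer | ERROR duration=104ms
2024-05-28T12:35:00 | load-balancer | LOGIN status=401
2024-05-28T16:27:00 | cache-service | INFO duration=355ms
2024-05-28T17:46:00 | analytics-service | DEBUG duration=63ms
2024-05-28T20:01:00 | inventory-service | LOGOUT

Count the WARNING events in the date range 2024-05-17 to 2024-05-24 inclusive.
7

To filter by date range:

1. Date range: 2024-05-17 through 2024-05-24, both dates inclusive
2. Filter for WARNING events whose date falls in this range
3. Count matching events: 7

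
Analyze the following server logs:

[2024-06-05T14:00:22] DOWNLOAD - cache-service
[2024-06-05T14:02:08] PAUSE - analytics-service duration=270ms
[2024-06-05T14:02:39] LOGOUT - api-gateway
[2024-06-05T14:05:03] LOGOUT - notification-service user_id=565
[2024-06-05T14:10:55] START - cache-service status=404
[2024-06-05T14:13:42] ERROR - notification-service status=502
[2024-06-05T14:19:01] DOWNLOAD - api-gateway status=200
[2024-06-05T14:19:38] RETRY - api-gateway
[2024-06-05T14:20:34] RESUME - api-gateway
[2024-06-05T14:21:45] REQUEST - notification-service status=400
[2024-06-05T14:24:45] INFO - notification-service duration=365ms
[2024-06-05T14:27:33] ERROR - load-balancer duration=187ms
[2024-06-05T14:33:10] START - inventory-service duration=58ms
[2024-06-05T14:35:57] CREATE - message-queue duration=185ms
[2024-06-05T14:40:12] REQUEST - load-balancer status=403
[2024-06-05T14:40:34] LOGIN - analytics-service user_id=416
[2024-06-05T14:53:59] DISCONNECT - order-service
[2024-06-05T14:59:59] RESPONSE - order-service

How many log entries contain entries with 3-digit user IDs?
2

To find matching entries:

1. Pattern to match: entries with 3-digit user IDs
2. Scan each log entry for the pattern
3. Count matches: 2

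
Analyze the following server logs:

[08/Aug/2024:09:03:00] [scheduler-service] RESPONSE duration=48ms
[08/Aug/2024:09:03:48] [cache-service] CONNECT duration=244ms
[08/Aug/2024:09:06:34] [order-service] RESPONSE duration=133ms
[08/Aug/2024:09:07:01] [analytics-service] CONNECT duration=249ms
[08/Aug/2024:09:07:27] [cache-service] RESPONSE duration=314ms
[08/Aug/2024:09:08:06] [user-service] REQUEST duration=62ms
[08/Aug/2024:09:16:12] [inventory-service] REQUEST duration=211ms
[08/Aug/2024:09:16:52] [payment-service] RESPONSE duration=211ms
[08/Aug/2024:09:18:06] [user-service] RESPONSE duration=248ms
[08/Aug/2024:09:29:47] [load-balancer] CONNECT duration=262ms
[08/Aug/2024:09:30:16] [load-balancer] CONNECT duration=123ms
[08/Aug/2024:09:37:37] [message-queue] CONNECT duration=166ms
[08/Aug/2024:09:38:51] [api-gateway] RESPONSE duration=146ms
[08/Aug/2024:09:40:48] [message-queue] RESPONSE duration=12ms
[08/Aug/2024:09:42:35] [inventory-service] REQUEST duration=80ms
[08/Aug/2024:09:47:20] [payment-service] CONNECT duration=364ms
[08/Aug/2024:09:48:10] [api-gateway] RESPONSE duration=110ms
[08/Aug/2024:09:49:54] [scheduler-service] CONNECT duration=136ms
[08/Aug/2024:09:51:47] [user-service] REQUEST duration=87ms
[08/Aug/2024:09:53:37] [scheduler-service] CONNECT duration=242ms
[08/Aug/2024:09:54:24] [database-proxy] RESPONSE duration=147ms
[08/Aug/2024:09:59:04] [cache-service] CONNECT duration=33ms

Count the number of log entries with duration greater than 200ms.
9

To count timeouts:

1. Threshold: 200ms
2. Extract duration from each log entry
3. Count entries where duration > 200
4. Timeout count: 9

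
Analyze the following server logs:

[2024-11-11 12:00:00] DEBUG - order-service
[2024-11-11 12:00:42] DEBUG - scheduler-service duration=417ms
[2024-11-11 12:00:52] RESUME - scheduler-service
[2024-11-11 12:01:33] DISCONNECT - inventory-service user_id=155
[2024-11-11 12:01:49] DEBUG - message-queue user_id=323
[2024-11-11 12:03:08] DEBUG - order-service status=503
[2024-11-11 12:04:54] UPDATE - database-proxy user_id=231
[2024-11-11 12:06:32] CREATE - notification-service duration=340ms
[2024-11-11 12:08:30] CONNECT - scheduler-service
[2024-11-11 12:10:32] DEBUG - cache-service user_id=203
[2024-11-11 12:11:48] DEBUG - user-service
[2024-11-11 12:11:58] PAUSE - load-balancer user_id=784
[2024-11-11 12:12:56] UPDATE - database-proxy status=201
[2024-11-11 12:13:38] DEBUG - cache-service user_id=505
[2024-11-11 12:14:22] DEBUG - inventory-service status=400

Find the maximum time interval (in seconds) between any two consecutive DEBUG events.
444

To find the longest gap:

1. Extract all DEBUG events in chronological order
2. Calculate time differences between consecutive events
3. Find the maximum difference
4. Longest gap: 444 seconds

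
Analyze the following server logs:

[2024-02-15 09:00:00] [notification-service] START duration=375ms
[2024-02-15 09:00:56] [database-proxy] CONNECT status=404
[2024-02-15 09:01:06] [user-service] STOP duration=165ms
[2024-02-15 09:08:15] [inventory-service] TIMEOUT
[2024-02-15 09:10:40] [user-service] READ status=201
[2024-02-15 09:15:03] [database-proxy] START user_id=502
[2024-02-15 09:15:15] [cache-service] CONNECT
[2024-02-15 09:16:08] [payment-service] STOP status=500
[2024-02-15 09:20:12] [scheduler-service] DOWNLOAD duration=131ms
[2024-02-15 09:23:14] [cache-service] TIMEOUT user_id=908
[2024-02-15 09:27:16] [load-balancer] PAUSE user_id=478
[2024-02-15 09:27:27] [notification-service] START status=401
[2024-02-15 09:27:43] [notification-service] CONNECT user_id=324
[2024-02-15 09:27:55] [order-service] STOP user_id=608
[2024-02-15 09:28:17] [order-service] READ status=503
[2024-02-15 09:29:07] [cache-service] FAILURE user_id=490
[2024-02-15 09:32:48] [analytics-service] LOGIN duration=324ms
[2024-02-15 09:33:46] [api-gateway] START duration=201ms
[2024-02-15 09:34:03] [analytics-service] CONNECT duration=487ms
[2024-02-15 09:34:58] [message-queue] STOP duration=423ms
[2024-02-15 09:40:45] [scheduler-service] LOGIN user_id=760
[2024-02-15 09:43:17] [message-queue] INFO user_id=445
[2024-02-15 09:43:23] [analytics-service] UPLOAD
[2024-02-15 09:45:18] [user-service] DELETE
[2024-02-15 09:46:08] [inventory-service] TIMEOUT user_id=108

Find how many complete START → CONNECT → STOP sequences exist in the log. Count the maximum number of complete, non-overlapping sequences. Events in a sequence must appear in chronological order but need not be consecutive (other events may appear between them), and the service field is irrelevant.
4

To count sequences:

1. Look for pattern: START → CONNECT → STOP
2. Greedily scan the log in chronological order, matching each sequence element in turn (ignoring service)
3. Each time the full pattern completes, increment the count and restart matching from the next event
4. Complete non-overlapping sequences found: 4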